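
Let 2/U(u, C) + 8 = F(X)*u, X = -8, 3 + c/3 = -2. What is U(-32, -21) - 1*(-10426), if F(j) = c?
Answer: 2460537/236 ≈ 10426.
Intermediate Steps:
c = -15 (c = -9 + 3*(-2) = -9 - 6 = -15)
F(j) = -15
U(u, C) = 2/(-8 - 15*u)
U(-32, -21) - 1*(-10426) = 2/(-8 - 15*(-32)) - 1*(-10426) = 2/(-8 + 480) + 10426 = 2/472 + 10426 = 2*(1/472) + 10426 = 1/236 + 10426 = 2460537/236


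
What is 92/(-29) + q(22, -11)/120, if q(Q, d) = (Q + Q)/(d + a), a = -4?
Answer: -41719/13050 ≈ -3.1969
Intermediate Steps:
q(Q, d) = 2*Q/(-4 + d) (q(Q, d) = (Q + Q)/(d - 4) = (2*Q)/(-4 + d) = 2*Q/(-4 + d))
92/(-29) + q(22, -11)/120 = 92/(-29) + (2*22/(-4 - 11))/120 = 92*(-1/29) + (2*22/(-15))*(1/120) = -92/29 + (2*22*(-1/15))*(1/120) = -92/29 - 44/15*1/120 = -92/29 - 11/450 = -41719/13050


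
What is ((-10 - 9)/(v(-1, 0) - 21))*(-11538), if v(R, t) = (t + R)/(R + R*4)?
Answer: -548055/52 ≈ -10540.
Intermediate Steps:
v(R, t) = (R + t)/(5*R) (v(R, t) = (R + t)/(R + 4*R) = (R + t)/((5*R)) = (R + t)*(1/(5*R)) = (R + t)/(5*R))
((-10 - 9)/(v(-1, 0) - 21))*(-11538) = ((-10 - 9)/((⅕)*(-1 + 0)/(-1) - 21))*(-11538) = -19/((⅕)*(-1)*(-1) - 21)*(-11538) = -19/(⅕ - 21)*(-11538) = -19/(-104/5)*(-11538) = -19*(-5/104)*(-11538) = (95/104)*(-11538) = -548055/52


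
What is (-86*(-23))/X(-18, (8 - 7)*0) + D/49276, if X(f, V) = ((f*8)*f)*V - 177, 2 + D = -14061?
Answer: -99957079/8721852 ≈ -11.461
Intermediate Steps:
D = -14063 (D = -2 - 14061 = -14063)
X(f, V) = -177 + 8*V*f**2 (X(f, V) = ((8*f)*f)*V - 177 = (8*f**2)*V - 177 = 8*V*f**2 - 177 = -177 + 8*V*f**2)
(-86*(-23))/X(-18, (8 - 7)*0) + D/49276 = (-86*(-23))/(-177 + 8*((8 - 7)*0)*(-18)**2) - 14063/49276 = 1978/(-177 + 8*(1*0)*324) - 14063*1/49276 = 1978/(-177 + 8*0*324) - 14063/49276 = 1978/(-177 + 0) - 14063/49276 = 1978/(-177) - 14063/49276 = 1978*(-1/177) - 14063/49276 = -1978/177 - 14063/49276 = -99957079/8721852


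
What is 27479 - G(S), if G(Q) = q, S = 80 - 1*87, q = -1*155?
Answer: 27634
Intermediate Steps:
q = -155
S = -7 (S = 80 - 87 = -7)
G(Q) = -155
27479 - G(S) = 27479 - 1*(-155) = 27479 + 155 = 27634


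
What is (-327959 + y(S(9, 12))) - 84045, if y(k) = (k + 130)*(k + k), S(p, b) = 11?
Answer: -408902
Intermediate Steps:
y(k) = 2*k*(130 + k) (y(k) = (130 + k)*(2*k) = 2*k*(130 + k))
(-327959 + y(S(9, 12))) - 84045 = (-327959 + 2*11*(130 + 11)) - 84045 = (-327959 + 2*11*141) - 84045 = (-327959 + 3102) - 84045 = -324857 - 84045 = -408902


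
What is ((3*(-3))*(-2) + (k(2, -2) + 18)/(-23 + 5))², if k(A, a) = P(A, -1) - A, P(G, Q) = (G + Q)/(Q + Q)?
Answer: 380689/1296 ≈ 293.74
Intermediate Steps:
P(G, Q) = (G + Q)/(2*Q) (P(G, Q) = (G + Q)/((2*Q)) = (G + Q)*(1/(2*Q)) = (G + Q)/(2*Q))
k(A, a) = ½ - 3*A/2 (k(A, a) = (½)*(A - 1)/(-1) - A = (½)*(-1)*(-1 + A) - A = (½ - A/2) - A = ½ - 3*A/2)
((3*(-3))*(-2) + (k(2, -2) + 18)/(-23 + 5))² = ((3*(-3))*(-2) + ((½ - 3/2*2) + 18)/(-23 + 5))² = (-9*(-2) + ((½ - 3) + 18)/(-18))² = (18 + (-5/2 + 18)*(-1/18))² = (18 + (31/2)*(-1/18))² = (18 - 31/36)² = (617/36)² = 380689/1296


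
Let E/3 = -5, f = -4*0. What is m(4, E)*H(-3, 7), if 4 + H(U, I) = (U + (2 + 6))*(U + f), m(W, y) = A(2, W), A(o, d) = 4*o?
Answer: -152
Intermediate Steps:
f = 0
E = -15 (E = 3*(-5) = -15)
m(W, y) = 8 (m(W, y) = 4*2 = 8)
H(U, I) = -4 + U*(8 + U) (H(U, I) = -4 + (U + (2 + 6))*(U + 0) = -4 + (U + 8)*U = -4 + (8 + U)*U = -4 + U*(8 + U))
m(4, E)*H(-3, 7) = 8*(-4 + (-3)² + 8*(-3)) = 8*(-4 + 9 - 24) = 8*(-19) = -152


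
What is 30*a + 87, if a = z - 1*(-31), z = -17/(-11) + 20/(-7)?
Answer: 75279/77 ≈ 977.65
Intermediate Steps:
z = -101/77 (z = -17*(-1/11) + 20*(-⅐) = 17/11 - 20/7 = -101/77 ≈ -1.3117)
a = 2286/77 (a = -101/77 - 1*(-31) = -101/77 + 31 = 2286/77 ≈ 29.688)
30*a + 87 = 30*(2286/77) + 87 = 68580/77 + 87 = 75279/77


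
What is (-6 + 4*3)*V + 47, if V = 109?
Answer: 701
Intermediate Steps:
(-6 + 4*3)*V + 47 = (-6 + 4*3)*109 + 47 = (-6 + 12)*109 + 47 = 6*109 + 47 = 654 + 47 = 701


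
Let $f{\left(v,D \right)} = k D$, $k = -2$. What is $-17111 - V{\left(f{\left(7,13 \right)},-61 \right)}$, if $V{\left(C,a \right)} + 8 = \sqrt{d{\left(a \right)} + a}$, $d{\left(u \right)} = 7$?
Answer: $-17103 - 3 i \sqrt{6} \approx -17103.0 - 7.3485 i$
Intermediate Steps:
$f{\left(v,D \right)} = - 2 D$
$V{\left(C,a \right)} = -8 + \sqrt{7 + a}$
$-17111 - V{\left(f{\left(7,13 \right)},-61 \right)} = -17111 - \left(-8 + \sqrt{7 - 61}\right) = -17111 - \left(-8 + \sqrt{-54}\right) = -17111 - \left(-8 + 3 i \sqrt{6}\right) = -17111 + \left(8 - 3 i \sqrt{6}\right) = -17103 - 3 i \sqrt{6}$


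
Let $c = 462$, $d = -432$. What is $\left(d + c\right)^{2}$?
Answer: $900$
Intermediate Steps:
$\left(d + c\right)^{2} = \left(-432 + 462\right)^{2} = 30^{2} = 900$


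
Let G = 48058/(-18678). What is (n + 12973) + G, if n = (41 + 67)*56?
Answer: 177613090/9339 ≈ 19018.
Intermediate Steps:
n = 6048 (n = 108*56 = 6048)
G = -24029/9339 (G = 48058*(-1/18678) = -24029/9339 ≈ -2.5730)
(n + 12973) + G = (6048 + 12973) - 24029/9339 = 19021 - 24029/9339 = 177613090/9339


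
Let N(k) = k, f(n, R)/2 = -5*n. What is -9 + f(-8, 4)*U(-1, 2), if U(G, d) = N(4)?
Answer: 311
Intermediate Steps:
f(n, R) = -10*n (f(n, R) = 2*(-5*n) = -10*n)
U(G, d) = 4
-9 + f(-8, 4)*U(-1, 2) = -9 - 10*(-8)*4 = -9 + 80*4 = -9 + 320 = 311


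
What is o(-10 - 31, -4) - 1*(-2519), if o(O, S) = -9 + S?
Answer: 2506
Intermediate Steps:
o(-10 - 31, -4) - 1*(-2519) = (-9 - 4) - 1*(-2519) = -13 + 2519 = 2506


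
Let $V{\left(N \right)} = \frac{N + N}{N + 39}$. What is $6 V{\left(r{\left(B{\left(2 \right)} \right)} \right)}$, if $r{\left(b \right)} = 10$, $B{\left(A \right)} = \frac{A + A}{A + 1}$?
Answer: $\frac{120}{49} \approx 2.449$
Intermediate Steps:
$B{\left(A \right)} = \frac{2 A}{1 + A}$
$V{\left(N \right)} = \frac{2 N}{39 + N}$
$6 V{\left(r{\left(B{\left(2 \right)} \right)} \right)} = 6 \cdot 2 \cdot 10 \frac{1}{39 + 10} = 6 \cdot 2 \cdot 10 \cdot \frac{1}{49} = 6 \cdot \frac{20}{49} = \frac{120}{49}$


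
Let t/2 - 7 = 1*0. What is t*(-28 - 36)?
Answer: -896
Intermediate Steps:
t = 14 (t = 14 + 2*(1*0) = 14 + 2*0 = 14 + 0 = 14)
t*(-28 - 36) = 14*(-28 - 36) = 14*(-64) = -896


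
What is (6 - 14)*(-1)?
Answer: 8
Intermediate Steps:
(6 - 14)*(-1) = -8*(-1) = 8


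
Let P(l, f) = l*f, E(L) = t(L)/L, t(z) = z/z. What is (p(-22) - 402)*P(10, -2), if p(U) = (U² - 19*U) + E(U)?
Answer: -109990/11 ≈ -9999.1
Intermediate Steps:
t(z) = 1
E(L) = 1/L
P(l, f) = f*l
p(U) = 1/U + U² - 19*U (p(U) = (U² - 19*U) + 1/U = 1/U + U² - 19*U)
(p(-22) - 402)*P(10, -2) = ((1 + (-22)²*(-19 - 22))/(-22) - 402)*(-2*10) = (-(1 + 484*(-41))/22 - 402)*(-20) = (-(1 - 19844)/22 - 402)*(-20) = (-1/22*(-19843) - 402)*(-20) = (19843/22 - 402)*(-20) = (10999/22)*(-20) = -109990/11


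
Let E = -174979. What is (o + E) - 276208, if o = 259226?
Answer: -191961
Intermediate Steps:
(o + E) - 276208 = (259226 - 174979) - 276208 = 84247 - 276208 = -191961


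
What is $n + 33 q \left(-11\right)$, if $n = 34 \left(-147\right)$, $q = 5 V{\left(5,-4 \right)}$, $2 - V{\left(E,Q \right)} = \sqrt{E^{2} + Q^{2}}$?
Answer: $-8628 + 1815 \sqrt{41} \approx 2993.7$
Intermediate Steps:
$V{\left(E,Q \right)} = 2 - \sqrt{E^{2} + Q^{2}}$
$q = 10 - 5 \sqrt{41}$ ($q = 5 \left(2 - \sqrt{5^{2} + \left(-4\right)^{2}}\right) = 5 \left(2 - \sqrt{25 + 16}\right) = 5 \left(2 - \sqrt{41}\right) = 10 - 5 \sqrt{41} \approx -22.016$)
$n = -4998$
$n + 33 q \left(-11\right) = -4998 + 33 \left(10 - 5 \sqrt{41}\right) \left(-11\right) = -4998 + \left(330 - 165 \sqrt{41}\right) \left(-11\right) = -4998 - \left(3630 - 1815 \sqrt{41}\right) = -8628 + 1815 \sqrt{41}$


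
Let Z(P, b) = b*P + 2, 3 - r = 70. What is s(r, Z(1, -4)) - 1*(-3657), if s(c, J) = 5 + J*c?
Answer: 3796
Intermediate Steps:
r = -67 (r = 3 - 1*70 = 3 - 70 = -67)
Z(P, b) = 2 + P*b (Z(P, b) = P*b + 2 = 2 + P*b)
s(r, Z(1, -4)) - 1*(-3657) = (5 + (2 + 1*(-4))*(-67)) - 1*(-3657) = (5 + (2 - 4)*(-67)) + 3657 = (5 - 2*(-67)) + 3657 = (5 + 134) + 3657 = 139 + 3657 = 3796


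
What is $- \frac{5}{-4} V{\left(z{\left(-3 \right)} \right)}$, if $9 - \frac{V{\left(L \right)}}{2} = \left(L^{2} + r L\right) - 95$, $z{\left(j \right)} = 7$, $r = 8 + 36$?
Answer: $- \frac{1265}{2} \approx -632.5$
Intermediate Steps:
$r = 44$
$V{\left(L \right)} = 208 - 88 L - 2 L^{2}$ ($V{\left(L \right)} = 18 - 2 \left(\left(L^{2} + 44 L\right) - 95\right) = 18 - 2 \left(-95 + L^{2} + 44 L\right) = 18 - \left(-190 + 2 L^{2} + 88 L\right) = 208 - 88 L - 2 L^{2}$)
$- \frac{5}{-4} V{\left(z{\left(-3 \right)} \right)} = - \frac{5}{-4} \left(208 - 616 - 2 \cdot 7^{2}\right) = \left(-5\right) \left(- \frac{1}{4}\right) \left(208 - 616 - 98\right) = \frac{5 \left(208 - 616 - 98\right)}{4} = \frac{5}{4} \left(-506\right) = - \frac{1265}{2}$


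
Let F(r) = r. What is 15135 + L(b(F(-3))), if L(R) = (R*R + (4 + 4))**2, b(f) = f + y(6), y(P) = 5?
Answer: 15279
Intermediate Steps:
b(f) = 5 + f (b(f) = f + 5 = 5 + f)
L(R) = (8 + R**2)**2 (L(R) = (R**2 + 8)**2 = (8 + R**2)**2)
15135 + L(b(F(-3))) = 15135 + (8 + (5 - 3)**2)**2 = 15135 + (8 + 2**2)**2 = 15135 + (8 + 4)**2 = 15135 + 12**2 = 15135 + 144 = 15279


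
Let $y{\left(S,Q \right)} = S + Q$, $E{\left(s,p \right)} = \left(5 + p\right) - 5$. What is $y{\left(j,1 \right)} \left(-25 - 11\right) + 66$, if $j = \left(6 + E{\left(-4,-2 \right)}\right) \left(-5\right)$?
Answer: $750$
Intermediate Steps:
$E{\left(s,p \right)} = p$
$j = -20$ ($j = \left(6 - 2\right) \left(-5\right) = 4 \left(-5\right) = -20$)
$y{\left(S,Q \right)} = Q + S$
$y{\left(j,1 \right)} \left(-25 - 11\right) + 66 = \left(1 - 20\right) \left(-25 - 11\right) + 66 = - 19 \left(-25 - 11\right) + 66 = \left(-19\right) \left(-36\right) + 66 = 684 + 66 = 750$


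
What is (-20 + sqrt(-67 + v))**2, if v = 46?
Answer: (20 - I*sqrt(21))**2 ≈ 379.0 - 183.3*I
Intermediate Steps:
(-20 + sqrt(-67 + v))**2 = (-20 + sqrt(-67 + 46))**2 = (-20 + sqrt(-21))**2 = (-20 + I*sqrt(21))**2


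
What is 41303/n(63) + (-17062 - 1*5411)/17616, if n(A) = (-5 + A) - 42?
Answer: 7575355/2936 ≈ 2580.2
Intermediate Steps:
n(A) = -47 + A
41303/n(63) + (-17062 - 1*5411)/17616 = 41303/(-47 + 63) + (-17062 - 1*5411)/17616 = 41303/16 + (-17062 - 5411)*(1/17616) = 41303*(1/16) - 22473*1/17616 = 41303/16 - 7491/5872 = 7575355/2936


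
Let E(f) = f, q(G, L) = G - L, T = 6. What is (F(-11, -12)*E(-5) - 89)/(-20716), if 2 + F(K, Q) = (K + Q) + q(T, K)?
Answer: 49/20716 ≈ 0.0023653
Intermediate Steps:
F(K, Q) = 4 + Q (F(K, Q) = -2 + ((K + Q) + (6 - K)) = -2 + (6 + Q) = 4 + Q)
(F(-11, -12)*E(-5) - 89)/(-20716) = ((4 - 12)*(-5) - 89)/(-20716) = (-8*(-5) - 89)*(-1/20716) = (40 - 89)*(-1/20716) = -49*(-1/20716) = 49/20716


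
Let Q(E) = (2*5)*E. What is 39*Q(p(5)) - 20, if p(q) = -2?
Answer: -800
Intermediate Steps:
Q(E) = 10*E
39*Q(p(5)) - 20 = 39*(10*(-2)) - 20 = 39*(-20) - 20 = -780 - 20 = -800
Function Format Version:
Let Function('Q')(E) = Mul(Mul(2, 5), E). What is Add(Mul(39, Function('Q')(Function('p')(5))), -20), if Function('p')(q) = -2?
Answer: -800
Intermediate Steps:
Function('Q')(E) = Mul(10, E)
Add(Mul(39, Function('Q')(Function('p')(5))), -20) = Add(Mul(39, Mul(10, -2)), -20) = Add(Mul(39, -20), -20) = Add(-780, -20) = -800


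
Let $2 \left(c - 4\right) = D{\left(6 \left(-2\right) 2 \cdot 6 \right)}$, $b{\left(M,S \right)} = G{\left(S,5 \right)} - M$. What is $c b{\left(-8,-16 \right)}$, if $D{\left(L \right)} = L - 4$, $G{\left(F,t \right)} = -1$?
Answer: $-490$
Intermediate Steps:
$D{\left(L \right)} = -4 + L$
$b{\left(M,S \right)} = -1 - M$
$c = -70$ ($c = 4 + \frac{-4 + 6 \left(-2\right) 2 \cdot 6}{2} = 4 + \frac{-4 + \left(-12\right) 2 \cdot 6}{2} = 4 + \frac{-4 - 144}{2} = 4 + \frac{1}{2} \left(-148\right) = 4 - 74 = -70$)
$c b{\left(-8,-16 \right)} = - 70 \left(-1 - -8\right) = - 70 \left(-1 + 8\right) = \left(-70\right) 7 = -490$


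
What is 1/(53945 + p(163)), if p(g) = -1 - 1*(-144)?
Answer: 1/54088 ≈ 1.8488e-5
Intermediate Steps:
p(g) = 143 (p(g) = -1 + 144 = 143)
1/(53945 + p(163)) = 1/(53945 + 143) = 1/54088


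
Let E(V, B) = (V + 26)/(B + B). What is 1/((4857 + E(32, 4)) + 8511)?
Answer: 4/53501 ≈ 7.4765e-5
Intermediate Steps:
E(V, B) = (26 + V)/(2*B) (E(V, B) = (26 + V)/((2*B)) = (26 + V)*(1/(2*B)) = (26 + V)/(2*B))
1/((4857 + E(32, 4)) + 8511) = 1/((4857 + (½)*(26 + 32)/4) + 8511) = 1/((4857 + (½)*(¼)*58) + 8511) = 1/((4857 + 29/4) + 8511) = 1/(19457/4 + 8511) = 1/(53501/4) = 4/53501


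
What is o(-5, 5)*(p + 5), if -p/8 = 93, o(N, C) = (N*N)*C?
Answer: -92375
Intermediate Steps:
o(N, C) = C*N² (o(N, C) = N²*C = C*N²)
p = -744 (p = -8*93 = -744)
o(-5, 5)*(p + 5) = (5*(-5)²)*(-744 + 5) = (5*25)*(-739) = 125*(-739) = -92375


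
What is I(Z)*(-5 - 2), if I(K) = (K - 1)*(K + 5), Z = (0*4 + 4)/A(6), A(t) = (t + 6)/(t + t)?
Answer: -189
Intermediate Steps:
A(t) = (6 + t)/(2*t) (A(t) = (6 + t)/((2*t)) = (6 + t)*(1/(2*t)) = (6 + t)/(2*t))
Z = 4 (Z = (0*4 + 4)/(((½)*(6 + 6)/6)) = (0 + 4)/(((½)*(⅙)*12)) = 4/1 = 4*1 = 4)
I(K) = (-1 + K)*(5 + K)
I(Z)*(-5 - 2) = (-5 + 4² + 4*4)*(-5 - 2) = (-5 + 16 + 16)*(-7) = 27*(-7) = -189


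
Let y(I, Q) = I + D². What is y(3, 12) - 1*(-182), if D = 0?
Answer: 185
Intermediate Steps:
y(I, Q) = I (y(I, Q) = I + 0² = I + 0 = I)
y(3, 12) - 1*(-182) = 3 - 1*(-182) = 3 + 182 = 185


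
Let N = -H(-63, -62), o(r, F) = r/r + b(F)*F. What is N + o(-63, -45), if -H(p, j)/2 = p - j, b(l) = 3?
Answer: -136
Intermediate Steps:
H(p, j) = -2*p + 2*j (H(p, j) = -2*(p - j) = -2*p + 2*j)
o(r, F) = 1 + 3*F (o(r, F) = r/r + 3*F = 1 + 3*F)
N = -2 (N = -(-2*(-63) + 2*(-62)) = -(126 - 124) = -1*2 = -2)
N + o(-63, -45) = -2 + (1 + 3*(-45)) = -2 + (1 - 135) = -2 - 134 = -136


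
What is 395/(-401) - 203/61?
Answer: -105498/24461 ≈ -4.3129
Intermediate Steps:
395/(-401) - 203/61 = 395*(-1/401) - 203*1/61 = -395/401 - 203/61 = -105498/24461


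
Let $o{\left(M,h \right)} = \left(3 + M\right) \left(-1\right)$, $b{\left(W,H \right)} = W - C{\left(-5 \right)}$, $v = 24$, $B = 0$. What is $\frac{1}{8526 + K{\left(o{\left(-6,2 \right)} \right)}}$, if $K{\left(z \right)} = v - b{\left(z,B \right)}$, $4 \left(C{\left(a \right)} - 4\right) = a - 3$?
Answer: $\frac{1}{8549} \approx 0.00011697$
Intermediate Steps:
$C{\left(a \right)} = \frac{13}{4} + \frac{a}{4}$ ($C{\left(a \right)} = 4 + \frac{a - 3}{4} = 4 + \frac{-3 + a}{4} = 4 + \left(- \frac{3}{4} + \frac{a}{4}\right) = \frac{13}{4} + \frac{a}{4}$)
$b{\left(W,H \right)} = -2 + W$ ($b{\left(W,H \right)} = W - \left(\frac{13}{4} + \frac{1}{4} \left(-5\right)\right) = W - \left(\frac{13}{4} - \frac{5}{4}\right) = W - 2 = -2 + W$)
$o{\left(M,h \right)} = -3 - M$
$K{\left(z \right)} = 26 - z$ ($K{\left(z \right)} = 24 - \left(-2 + z\right) = 26 - z$)
$\frac{1}{8526 + K{\left(o{\left(-6,2 \right)} \right)}} = \frac{1}{8526 + \left(26 - \left(-3 - -6\right)\right)} = \frac{1}{8526 + \left(26 - \left(-3 + 6\right)\right)} = \frac{1}{8526 + \left(26 - 3\right)} = \frac{1}{8526 + 23} = \frac{1}{8549}$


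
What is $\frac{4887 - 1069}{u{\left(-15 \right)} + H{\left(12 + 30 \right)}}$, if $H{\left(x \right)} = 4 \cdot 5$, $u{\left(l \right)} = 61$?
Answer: $\frac{3818}{81} \approx 47.136$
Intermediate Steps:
$H{\left(x \right)} = 20$
$\frac{4887 - 1069}{u{\left(-15 \right)} + H{\left(12 + 30 \right)}} = \frac{4887 - 1069}{61 + 20} = \frac{3818}{81}$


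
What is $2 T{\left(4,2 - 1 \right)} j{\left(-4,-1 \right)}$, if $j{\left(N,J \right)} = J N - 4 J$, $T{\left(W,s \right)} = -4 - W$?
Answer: $-128$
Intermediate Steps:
$j{\left(N,J \right)} = - 4 J + J N$
$2 T{\left(4,2 - 1 \right)} j{\left(-4,-1 \right)} = 2 \left(-4 - 4\right) \left(- (-4 - 4)\right) = 2 \left(-4 - 4\right) \left(\left(-1\right) \left(-8\right)\right) = 2 \left(-8\right) 8 = \left(-16\right) 8 = -128$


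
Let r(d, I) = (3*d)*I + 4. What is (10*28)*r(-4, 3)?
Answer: -8960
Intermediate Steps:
r(d, I) = 4 + 3*I*d (r(d, I) = 3*I*d + 4 = 4 + 3*I*d)
(10*28)*r(-4, 3) = (10*28)*(4 + 3*3*(-4)) = 280*(4 - 36) = 280*(-32) = -8960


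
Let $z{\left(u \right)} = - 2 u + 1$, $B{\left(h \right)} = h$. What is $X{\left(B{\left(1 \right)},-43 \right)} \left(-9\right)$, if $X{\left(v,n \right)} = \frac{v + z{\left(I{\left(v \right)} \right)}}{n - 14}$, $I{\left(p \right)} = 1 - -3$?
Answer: $- \frac{18}{19} \approx -0.94737$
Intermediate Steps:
$I{\left(p \right)} = 4$ ($I{\left(p \right)} = 1 + 3 = 4$)
$z{\left(u \right)} = 1 - 2 u$
$X{\left(v,n \right)} = \frac{-7 + v}{-14 + n}$ ($X{\left(v,n \right)} = \frac{v + \left(1 - 8\right)}{n - 14} = \frac{v + \left(1 - 8\right)}{-14 + n} = \frac{v - 7}{-14 + n} = \frac{-7 + v}{-14 + n}$)
$X{\left(B{\left(1 \right)},-43 \right)} \left(-9\right) = \frac{-7 + 1}{-14 - 43} \left(-9\right) = \frac{1}{-57} \left(-6\right) \left(-9\right) = \left(- \frac{1}{57}\right) \left(-6\right) \left(-9\right) = \frac{2}{19} \left(-9\right) = - \frac{18}{19}$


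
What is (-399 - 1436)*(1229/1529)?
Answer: -2255215/1529 ≈ -1475.0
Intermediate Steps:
(-399 - 1436)*(1229/1529) = -2255215/1529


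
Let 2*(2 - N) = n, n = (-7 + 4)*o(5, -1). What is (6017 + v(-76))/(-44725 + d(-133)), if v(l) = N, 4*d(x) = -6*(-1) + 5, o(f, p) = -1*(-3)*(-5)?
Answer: -23986/178889 ≈ -0.13408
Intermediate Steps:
o(f, p) = -15 (o(f, p) = 3*(-5) = -15)
n = 45 (n = (-7 + 4)*(-15) = -3*(-15) = 45)
N = -41/2 (N = 2 - ½*45 = 2 - 45/2 = -41/2 ≈ -20.500)
d(x) = 11/4 (d(x) = (-6*(-1) + 5)/4 = (6 + 5)/4 = (¼)*11 = 11/4)
v(l) = -41/2
(6017 + v(-76))/(-44725 + d(-133)) = (6017 - 41/2)/(-44725 + 11/4) = 11993/(2*(-178889/4)) = (11993/2)*(-4/178889) = -23986/178889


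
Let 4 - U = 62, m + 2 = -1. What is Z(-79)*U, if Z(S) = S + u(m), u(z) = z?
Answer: 4756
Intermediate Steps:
m = -3 (m = -2 - 1 = -3)
U = -58 (U = 4 - 1*62 = 4 - 62 = -58)
Z(S) = -3 + S (Z(S) = S - 3 = -3 + S)
Z(-79)*U = (-3 - 79)*(-58) = -82*(-58) = 4756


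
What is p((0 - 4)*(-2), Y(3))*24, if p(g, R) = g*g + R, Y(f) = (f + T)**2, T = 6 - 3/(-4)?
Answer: 7635/2 ≈ 3817.5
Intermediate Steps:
T = 27/4 (T = 6 - 3*(-1)/4 = 6 - 1*(-3/4) = 6 + 3/4 = 27/4 ≈ 6.7500)
Y(f) = (27/4 + f)**2 (Y(f) = (f + 27/4)**2 = (27/4 + f)**2)
p(g, R) = R + g**2 (p(g, R) = g**2 + R = R + g**2)
p((0 - 4)*(-2), Y(3))*24 = ((27 + 4*3)**2/16 + ((0 - 4)*(-2))**2)*24 = ((27 + 12)**2/16 + (-4*(-2))**2)*24 = ((1/16)*39**2 + 8**2)*24 = ((1/16)*1521 + 64)*24 = (1521/16 + 64)*24 = (2545/16)*24 = 7635/2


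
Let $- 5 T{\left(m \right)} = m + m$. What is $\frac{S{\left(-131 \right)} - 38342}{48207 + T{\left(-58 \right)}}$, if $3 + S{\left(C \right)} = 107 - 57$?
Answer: $- \frac{191475}{241151} \approx -0.794$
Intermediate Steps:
$T{\left(m \right)} = - \frac{2 m}{5}$ ($T{\left(m \right)} = - \frac{m + m}{5} = - \frac{2 m}{5}$)
$S{\left(C \right)} = 47$ ($S{\left(C \right)} = -3 + \left(107 - 57\right) = -3 + 50 = 47$)
$\frac{S{\left(-131 \right)} - 38342}{48207 + T{\left(-58 \right)}} = \frac{47 - 38342}{48207 - - \frac{116}{5}} = - \frac{38295}{48207 + \frac{116}{5}} = - \frac{38295}{\frac{241151}{5}} = \left(-38295\right) \frac{5}{241151} = - \frac{191475}{241151}$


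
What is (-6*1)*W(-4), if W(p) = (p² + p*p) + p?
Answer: -168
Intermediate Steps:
W(p) = p + 2*p² (W(p) = (p² + p²) + p = 2*p² + p = p + 2*p²)
(-6*1)*W(-4) = (-6*1)*(-4*(1 + 2*(-4))) = -(-24)*(1 - 8) = -(-24)*(-7) = -6*28 = -168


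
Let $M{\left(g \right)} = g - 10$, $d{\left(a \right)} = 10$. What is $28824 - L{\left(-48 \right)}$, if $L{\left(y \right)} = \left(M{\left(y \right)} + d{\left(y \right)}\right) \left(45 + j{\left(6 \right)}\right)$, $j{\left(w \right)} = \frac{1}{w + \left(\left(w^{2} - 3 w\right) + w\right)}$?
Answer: $\frac{154928}{5} \approx 30986.0$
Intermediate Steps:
$j{\left(w \right)} = \frac{1}{w^{2} - w}$ ($j{\left(w \right)} = \frac{1}{w + \left(w^{2} - 2 w\right)} = \frac{1}{w^{2} - w}$)
$M{\left(g \right)} = -10 + g$
$L{\left(y \right)} = \frac{1351 y}{30}$ ($L{\left(y \right)} = \left(\left(-10 + y\right) + 10\right) \left(45 + \frac{1}{6 \left(-1 + 6\right)}\right) = y \left(45 + \frac{1}{6 \cdot 5}\right) = y \left(45 + \frac{1}{6} \cdot \frac{1}{5}\right) = y \left(45 + \frac{1}{30}\right) = y \frac{1351}{30} = \frac{1351 y}{30}$)
$28824 - L{\left(-48 \right)} = 28824 - \frac{1351}{30} \left(-48\right) = 28824 - - \frac{10808}{5} = 28824 + \frac{10808}{5} = \frac{154928}{5}$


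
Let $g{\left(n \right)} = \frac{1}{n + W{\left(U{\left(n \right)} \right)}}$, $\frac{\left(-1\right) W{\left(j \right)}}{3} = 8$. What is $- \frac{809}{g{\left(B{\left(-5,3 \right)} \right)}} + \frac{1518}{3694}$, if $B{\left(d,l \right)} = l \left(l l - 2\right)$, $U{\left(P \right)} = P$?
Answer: $\frac{4483428}{1847} \approx 2427.4$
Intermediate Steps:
$W{\left(j \right)} = -24$ ($W{\left(j \right)} = \left(-3\right) 8 = -24$)
$B{\left(d,l \right)} = l \left(-2 + l^{2}\right)$ ($B{\left(d,l \right)} = l \left(l^{2} - 2\right) = l \left(-2 + l^{2}\right)$)
$g{\left(n \right)} = \frac{1}{-24 + n}$ ($g{\left(n \right)} = \frac{1}{n - 24} = \frac{1}{-24 + n}$)
$- \frac{809}{g{\left(B{\left(-5,3 \right)} \right)}} + \frac{1518}{3694} = - \frac{809}{\frac{1}{-24 + 3 \left(-2 + 3^{2}\right)}} + \frac{1518}{3694} = - \frac{809}{\frac{1}{-24 + 3 \left(-2 + 9\right)}} + 1518 \cdot \frac{1}{3694} = - \frac{809}{\frac{1}{-24 + 3 \cdot 7}} + \frac{759}{1847} = - \frac{809}{\frac{1}{-24 + 21}} + \frac{759}{1847} = - \frac{809}{\frac{1}{-3}} + \frac{759}{1847} = - \frac{809}{- \frac{1}{3}} + \frac{759}{1847} = \left(-809\right) \left(-3\right) + \frac{759}{1847} = 2427 + \frac{759}{1847} = \frac{4483428}{1847}$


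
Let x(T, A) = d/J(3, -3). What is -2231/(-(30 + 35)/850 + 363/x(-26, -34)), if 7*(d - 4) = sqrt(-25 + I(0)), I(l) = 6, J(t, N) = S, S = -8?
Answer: 379270*(sqrt(19) - 28*I)/(-3456124*I + 13*sqrt(19)) ≈ 3.0727 + 0.47829*I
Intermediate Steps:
J(t, N) = -8
d = 4 + I*sqrt(19)/7 (d = 4 + sqrt(-25 + 6)/7 = 4 + sqrt(-19)/7 = 4 + (I*sqrt(19))/7 = 4 + I*sqrt(19)/7 ≈ 4.0 + 0.6227*I)
x(T, A) = -1/2 - I*sqrt(19)/56 (x(T, A) = (4 + I*sqrt(19)/7)/(-8) = (4 + I*sqrt(19)/7)*(-1/8) = -1/2 - I*sqrt(19)/56)
-2231/(-(30 + 35)/850 + 363/x(-26, -34)) = -2231/(-(30 + 35)/850 + 363/(-1/2 - I*sqrt(19)/56)) = -2231/(-1*65*(1/850) + 363/(-1/2 - I*sqrt(19)/56)) = -2231/(-65*1/850 + 363/(-1/2 - I*sqrt(19)/56)) = -2231/(-13/170 + 363/(-1/2 - I*sqrt(19)/56))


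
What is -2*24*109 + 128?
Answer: -5104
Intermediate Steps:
-2*24*109 + 128 = -48*109 + 128 = -5232 + 128 = -5104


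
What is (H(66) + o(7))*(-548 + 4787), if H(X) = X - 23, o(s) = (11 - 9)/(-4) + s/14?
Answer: 182277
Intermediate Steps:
o(s) = -½ + s/14 (o(s) = 2*(-¼) + s*(1/14) = -½ + s/14)
H(X) = -23 + X
(H(66) + o(7))*(-548 + 4787) = ((-23 + 66) + (-½ + (1/14)*7))*(-548 + 4787) = (43 + (-½ + ½))*4239 = (43 + 0)*4239 = 43*4239 = 182277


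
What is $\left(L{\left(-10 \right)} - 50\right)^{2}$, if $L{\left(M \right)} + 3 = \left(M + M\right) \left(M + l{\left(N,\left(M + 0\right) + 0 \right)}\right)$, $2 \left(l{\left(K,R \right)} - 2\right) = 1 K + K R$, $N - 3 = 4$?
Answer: $543169$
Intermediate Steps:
$N = 7$ ($N = 3 + 4 = 7$)
$l{\left(K,R \right)} = 2 + \frac{K}{2} + \frac{K R}{2}$ ($l{\left(K,R \right)} = 2 + \frac{1 K + K R}{2} = 2 + \frac{K + K R}{2} = 2 + \left(\frac{K}{2} + \frac{K R}{2}\right) = 2 + \frac{K}{2} + \frac{K R}{2}$)
$L{\left(M \right)} = -3 + 2 M \left(\frac{11}{2} + \frac{9 M}{2}\right)$ ($L{\left(M \right)} = -3 + \left(M + M\right) \left(M + \left(2 + \frac{1}{2} \cdot 7 + \frac{1}{2} \cdot 7 \left(\left(M + 0\right) + 0\right)\right)\right) = -3 + 2 M \left(M + \left(2 + \frac{7}{2} + \frac{1}{2} \cdot 7 \left(M + 0\right)\right)\right) = -3 + 2 M \left(M + \left(2 + \frac{7}{2} + \frac{1}{2} \cdot 7 M\right)\right) = -3 + 2 M \left(M + \left(2 + \frac{7}{2} + \frac{7 M}{2}\right)\right) = -3 + 2 M \left(M + \left(\frac{11}{2} + \frac{7 M}{2}\right)\right) = -3 + 2 M \left(\frac{11}{2} + \frac{9 M}{2}\right)$)
$\left(L{\left(-10 \right)} - 50\right)^{2} = \left(\left(-3 + 9 \left(-10\right)^{2} + 11 \left(-10\right)\right) - 50\right)^{2} = \left(\left(-3 + 9 \cdot 100 - 110\right) - 50\right)^{2} = \left(\left(-3 + 900 - 110\right) - 50\right)^{2} = \left(787 - 50\right)^{2} = 737^{2} = 543169$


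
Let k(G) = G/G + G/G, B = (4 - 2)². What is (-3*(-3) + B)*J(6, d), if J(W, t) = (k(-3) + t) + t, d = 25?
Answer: 676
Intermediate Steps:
B = 4 (B = 2² = 4)
k(G) = 2 (k(G) = 1 + 1 = 2)
J(W, t) = 2 + 2*t (J(W, t) = (2 + t) + t = 2 + 2*t)
(-3*(-3) + B)*J(6, d) = (-3*(-3) + 4)*(2 + 2*25) = (9 + 4)*(2 + 50) = 13*52 = 676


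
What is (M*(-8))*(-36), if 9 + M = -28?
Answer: -10656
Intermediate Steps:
M = -37 (M = -9 - 28 = -37)
(M*(-8))*(-36) = -37*(-8)*(-36) = 296*(-36) = -10656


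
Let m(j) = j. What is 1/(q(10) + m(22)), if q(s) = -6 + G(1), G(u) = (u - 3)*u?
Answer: 1/14 ≈ 0.071429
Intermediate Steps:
G(u) = u*(-3 + u) (G(u) = (-3 + u)*u = u*(-3 + u))
q(s) = -8 (q(s) = -6 + 1*(-3 + 1) = -6 + 1*(-2) = -6 - 2 = -8)
1/(q(10) + m(22)) = 1/(-8 + 22) = 1/14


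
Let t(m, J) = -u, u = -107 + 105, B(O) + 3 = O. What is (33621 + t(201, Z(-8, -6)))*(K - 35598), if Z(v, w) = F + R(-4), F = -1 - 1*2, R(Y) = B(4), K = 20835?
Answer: -496376349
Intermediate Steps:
B(O) = -3 + O
R(Y) = 1 (R(Y) = -3 + 4 = 1)
F = -3 (F = -1 - 2 = -3)
u = -2
Z(v, w) = -2 (Z(v, w) = -3 + 1 = -2)
t(m, J) = 2 (t(m, J) = -1*(-2) = 2)
(33621 + t(201, Z(-8, -6)))*(K - 35598) = (33621 + 2)*(20835 - 35598) = 33623*(-14763) = -496376349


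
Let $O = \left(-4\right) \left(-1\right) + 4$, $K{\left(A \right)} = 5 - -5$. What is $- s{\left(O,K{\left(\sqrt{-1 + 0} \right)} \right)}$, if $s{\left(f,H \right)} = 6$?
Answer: $-6$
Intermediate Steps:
$K{\left(A \right)} = 10$ ($K{\left(A \right)} = 5 + 5 = 10$)
$O = 8$ ($O = 4 + 4 = 8$)
$- s{\left(O,K{\left(\sqrt{-1 + 0} \right)} \right)} = \left(-1\right) 6 = -6$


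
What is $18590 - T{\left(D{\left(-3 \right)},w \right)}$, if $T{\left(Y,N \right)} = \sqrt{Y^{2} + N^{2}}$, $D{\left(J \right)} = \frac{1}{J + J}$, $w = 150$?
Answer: $18590 - \frac{\sqrt{810001}}{6} \approx 18440.0$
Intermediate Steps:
$D{\left(J \right)} = \frac{1}{2 J}$
$T{\left(Y,N \right)} = \sqrt{N^{2} + Y^{2}}$
$18590 - T{\left(D{\left(-3 \right)},w \right)} = 18590 - \sqrt{150^{2} + \left(\frac{1}{2 \left(-3\right)}\right)^{2}} = 18590 - \sqrt{22500 + \left(\frac{1}{2} \left(- \frac{1}{3}\right)\right)^{2}} = 18590 - \sqrt{22500 + \left(- \frac{1}{6}\right)^{2}} = 18590 - \sqrt{22500 + \frac{1}{36}} = 18590 - \sqrt{\frac{810001}{36}} = 18590 - \frac{\sqrt{810001}}{6}$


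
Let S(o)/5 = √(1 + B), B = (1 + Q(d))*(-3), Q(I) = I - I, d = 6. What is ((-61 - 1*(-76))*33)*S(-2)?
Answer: 2475*I*√2 ≈ 3500.2*I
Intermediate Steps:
Q(I) = 0
B = -3 (B = (1 + 0)*(-3) = 1*(-3) = -3)
S(o) = 5*I*√2 (S(o) = 5*√(1 - 3) = 5*√(-2) = 5*(I*√2) = 5*I*√2)
((-61 - 1*(-76))*33)*S(-2) = ((-61 - 1*(-76))*33)*(5*I*√2) = ((-61 + 76)*33)*(5*I*√2) = (15*33)*(5*I*√2) = 495*(5*I*√2) = 2475*I*√2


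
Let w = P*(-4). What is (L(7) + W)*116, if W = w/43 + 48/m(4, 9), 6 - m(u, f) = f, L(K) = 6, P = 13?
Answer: -55912/43 ≈ -1300.3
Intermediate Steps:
m(u, f) = 6 - f
w = -52 (w = 13*(-4) = -52)
W = -740/43 (W = -52/43 + 48/(6 - 1*9) = -52*1/43 + 48/(6 - 9) = -52/43 + 48/(-3) = -52/43 + 48*(-⅓) = -52/43 - 16 = -740/43 ≈ -17.209)
(L(7) + W)*116 = (6 - 740/43)*116 = -482/43*116 = -55912/43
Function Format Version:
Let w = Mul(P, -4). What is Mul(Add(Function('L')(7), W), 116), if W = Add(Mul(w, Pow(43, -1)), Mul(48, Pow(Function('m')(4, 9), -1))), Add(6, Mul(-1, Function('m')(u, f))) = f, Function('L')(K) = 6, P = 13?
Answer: Rational(-55912, 43) ≈ -1300.3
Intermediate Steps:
Function('m')(u, f) = Add(6, Mul(-1, f))
w = -52 (w = Mul(13, -4) = -52)
W = Rational(-740, 43) (W = Add(Mul(-52, Pow(43, -1)), Mul(48, Pow(Add(6, Mul(-1, 9)), -1))) = Add(Mul(-52, Rational(1, 43)), Mul(48, Pow(Add(6, -9), -1))) = Add(Rational(-52, 43), Mul(48, Pow(-3, -1))) = Add(Rational(-52, 43), Mul(48, Rational(-1, 3))) = Add(Rational(-52, 43), -16) = Rational(-740, 43) ≈ -17.209)
Mul(Add(Function('L')(7), W), 116) = Mul(Add(6, Rational(-740, 43)), 116) = Mul(Rational(-482, 43), 116) = Rational(-55912, 43)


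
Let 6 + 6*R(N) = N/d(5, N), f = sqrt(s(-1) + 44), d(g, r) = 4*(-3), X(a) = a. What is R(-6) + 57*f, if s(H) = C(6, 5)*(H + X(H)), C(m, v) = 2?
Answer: -11/12 + 114*sqrt(10) ≈ 359.58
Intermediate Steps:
s(H) = 4*H (s(H) = 2*(H + H) = 2*(2*H) = 4*H)
d(g, r) = -12
f = 2*sqrt(10) (f = sqrt(4*(-1) + 44) = sqrt(-4 + 44) = sqrt(40) = 2*sqrt(10) ≈ 6.3246)
R(N) = -1 - N/72 (R(N) = -1 + (N/(-12))/6 = -1 + (N*(-1/12))/6 = -1 + (-N/12)/6 = -1 - N/72)
R(-6) + 57*f = (-1 - 1/72*(-6)) + 57*(2*sqrt(10)) = (-1 + 1/12) + 114*sqrt(10) = -11/12 + 114*sqrt(10)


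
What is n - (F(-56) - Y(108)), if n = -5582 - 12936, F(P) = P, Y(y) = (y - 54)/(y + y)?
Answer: -73847/4 ≈ -18462.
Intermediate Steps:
Y(y) = (-54 + y)/(2*y) (Y(y) = (-54 + y)/((2*y)) = (-54 + y)*(1/(2*y)) = (-54 + y)/(2*y))
n = -18518
n - (F(-56) - Y(108)) = -18518 - (-56 - (-54 + 108)/(2*108)) = -18518 - (-56 - 54/(2*108)) = -18518 - (-56 - 1*1/4) = -18518 - (-56 - 1/4) = -18518 - 1*(-225/4) = -18518 + 225/4 = -73847/4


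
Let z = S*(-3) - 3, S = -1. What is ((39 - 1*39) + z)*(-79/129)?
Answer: 0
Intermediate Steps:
z = 0 (z = -1*(-3) - 3 = 3 - 3 = 0)
((39 - 1*39) + z)*(-79/129) = ((39 - 1*39) + 0)*(-79/129) = ((39 - 39) + 0)*(-79*1/129) = (0 + 0)*(-79/129) = 0*(-79/129) = 0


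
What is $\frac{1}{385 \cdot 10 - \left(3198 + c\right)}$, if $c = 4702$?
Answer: $- \frac{1}{4050} \approx -0.00024691$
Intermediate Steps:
$\frac{1}{385 \cdot 10 - \left(3198 + c\right)} = \frac{1}{385 \cdot 10 - 7900} = \frac{1}{3850 - 7900} = \frac{1}{-4050} = - \frac{1}{4050}$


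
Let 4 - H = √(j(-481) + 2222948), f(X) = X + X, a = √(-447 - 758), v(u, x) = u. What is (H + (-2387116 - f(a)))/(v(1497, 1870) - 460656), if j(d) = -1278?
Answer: 795704/153053 + √2221670/459159 + 2*I*√1205/459159 ≈ 5.2021 + 0.0001512*I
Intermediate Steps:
a = I*√1205 (a = √(-1205) = I*√1205 ≈ 34.713*I)
f(X) = 2*X
H = 4 - √2221670 (H = 4 - √(-1278 + 2222948) = 4 - √2221670 ≈ -1486.5)
(H + (-2387116 - f(a)))/(v(1497, 1870) - 460656) = ((4 - √2221670) + (-2387116 - 2*I*√1205))/(1497 - 460656) = ((4 - √2221670) + (-2387116 - 2*I*√1205))/(-459159) = ((4 - √2221670) + (-2387116 - 2*I*√1205))*(-1/459159) = (-2387112 - √2221670 - 2*I*√1205)*(-1/459159) = 795704/153053 + √2221670/459159 + 2*I*√1205/459159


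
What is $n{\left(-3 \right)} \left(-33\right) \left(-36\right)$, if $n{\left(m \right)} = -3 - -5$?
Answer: $2376$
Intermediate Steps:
$n{\left(m \right)} = 2$ ($n{\left(m \right)} = -3 + 5 = 2$)
$n{\left(-3 \right)} \left(-33\right) \left(-36\right) = 2 \left(-33\right) \left(-36\right) = \left(-66\right) \left(-36\right) = 2376$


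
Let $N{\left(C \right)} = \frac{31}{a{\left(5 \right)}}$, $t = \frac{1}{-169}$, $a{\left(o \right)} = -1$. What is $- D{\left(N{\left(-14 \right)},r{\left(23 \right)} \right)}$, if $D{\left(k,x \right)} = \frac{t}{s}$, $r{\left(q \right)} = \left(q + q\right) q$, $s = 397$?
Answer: $\frac{1}{67093} \approx 1.4905 \cdot 10^{-5}$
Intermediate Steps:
$t = - \frac{1}{169} \approx -0.0059172$
$N{\left(C \right)} = -31$ ($N{\left(C \right)} = \frac{31}{-1} = 31 \left(-1\right) = -31$)
$r{\left(q \right)} = 2 q^{2}$ ($r{\left(q \right)} = 2 q q = 2 q^{2}$)
$D{\left(k,x \right)} = - \frac{1}{67093}$ ($D{\left(k,x \right)} = - \frac{1}{169 \cdot 397} = \left(- \frac{1}{169}\right) \frac{1}{397} = - \frac{1}{67093}$)
$- D{\left(N{\left(-14 \right)},r{\left(23 \right)} \right)} = \left(-1\right) \left(- \frac{1}{67093}\right) = \frac{1}{67093}$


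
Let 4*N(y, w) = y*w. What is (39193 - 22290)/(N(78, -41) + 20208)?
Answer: 33806/38817 ≈ 0.87091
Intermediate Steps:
N(y, w) = w*y/4 (N(y, w) = (y*w)/4 = (w*y)/4 = w*y/4)
(39193 - 22290)/(N(78, -41) + 20208) = (39193 - 22290)/((¼)*(-41)*78 + 20208) = 16903/(-1599/2 + 20208) = 16903/(38817/2) = 16903*(2/38817) = 33806/38817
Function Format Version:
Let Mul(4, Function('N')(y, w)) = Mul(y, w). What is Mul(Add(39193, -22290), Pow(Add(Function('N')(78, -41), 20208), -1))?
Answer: Rational(33806, 38817) ≈ 0.87091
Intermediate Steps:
Function('N')(y, w) = Mul(Rational(1, 4), w, y) (Function('N')(y, w) = Mul(Rational(1, 4), Mul(y, w)) = Mul(Rational(1, 4), Mul(w, y)) = Mul(Rational(1, 4), w, y))
Mul(Add(39193, -22290), Pow(Add(Function('N')(78, -41), 20208), -1)) = Mul(Add(39193, -22290), Pow(Add(Mul(Rational(1, 4), -41, 78), 20208), -1)) = Mul(16903, Pow(Add(Rational(-1599, 2), 20208), -1)) = Mul(16903, Pow(Rational(38817, 2), -1)) = Mul(16903, Rational(2, 38817)) = Rational(33806, 38817)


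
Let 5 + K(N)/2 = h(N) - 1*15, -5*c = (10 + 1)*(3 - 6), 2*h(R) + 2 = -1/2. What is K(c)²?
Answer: 7225/4 ≈ 1806.3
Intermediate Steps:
h(R) = -5/4 (h(R) = -1 + (-1/2)/2 = -1 + (-1*½)/2 = -1 + (½)*(-½) = -1 - ¼ = -5/4)
c = 33/5 (c = -(10 + 1)*(3 - 6)/5 = -11*(-3)/5 = -⅕*(-33) = 33/5 ≈ 6.6000)
K(N) = -85/2 (K(N) = -10 + 2*(-5/4 - 1*15) = -10 + 2*(-5/4 - 15) = -10 + 2*(-65/4) = -10 - 65/2 = -85/2)
K(c)² = (-85/2)² = 7225/4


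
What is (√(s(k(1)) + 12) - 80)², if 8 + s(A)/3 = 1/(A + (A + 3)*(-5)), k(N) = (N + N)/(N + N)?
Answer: (1520 - I*√4389)²/361 ≈ 6387.8 - 557.89*I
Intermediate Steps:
k(N) = 1 (k(N) = (2*N)/((2*N)) = (2*N)*(1/(2*N)) = 1)
s(A) = -24 + 3/(-15 - 4*A) (s(A) = -24 + 3/(A + (A + 3)*(-5)) = -24 + 3/(A + (3 + A)*(-5)) = -24 + 3/(A + (-15 - 5*A)) = -24 + 3/(-15 - 4*A))
(√(s(k(1)) + 12) - 80)² = (√(3*(-121 - 32*1)/(15 + 4*1) + 12) - 80)² = (√(3*(-121 - 32)/(15 + 4) + 12) - 80)² = (√(3*(-153)/19 + 12) - 80)² = (√(3*(1/19)*(-153) + 12) - 80)² = (√(-459/19 + 12) - 80)² = (√(-231/19) - 80)² = (I*√4389/19 - 80)² = (-80 + I*√4389/19)²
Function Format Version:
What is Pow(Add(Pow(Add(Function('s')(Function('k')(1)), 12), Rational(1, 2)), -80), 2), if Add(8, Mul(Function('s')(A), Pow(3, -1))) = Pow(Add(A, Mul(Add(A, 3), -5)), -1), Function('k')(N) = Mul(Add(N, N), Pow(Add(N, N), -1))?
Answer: Mul(Rational(1, 361), Pow(Add(1520, Mul(-1, I, Pow(4389, Rational(1, 2)))), 2)) ≈ Add(6387.8, Mul(-557.89, I))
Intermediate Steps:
Function('k')(N) = 1 (Function('k')(N) = Mul(Mul(2, N), Pow(Mul(2, N), -1)) = Mul(Mul(2, N), Mul(Rational(1, 2), Pow(N, -1))) = 1)
Function('s')(A) = Add(-24, Mul(3, Pow(Add(-15, Mul(-4, A)), -1))) (Function('s')(A) = Add(-24, Mul(3, Pow(Add(A, Mul(Add(A, 3), -5)), -1))) = Add(-24, Mul(3, Pow(Add(A, Mul(Add(3, A), -5)), -1))) = Add(-24, Mul(3, Pow(Add(A, Add(-15, Mul(-5, A))), -1))) = Add(-24, Mul(3, Pow(Add(-15, Mul(-4, A)), -1))))
Pow(Add(Pow(Add(Function('s')(Function('k')(1)), 12), Rational(1, 2)), -80), 2) = Pow(Add(Pow(Add(Mul(3, Pow(Add(15, Mul(4, 1)), -1), Add(-121, Mul(-32, 1))), 12), Rational(1, 2)), -80), 2) = Pow(Add(Pow(Add(Mul(3, Pow(Add(15, 4), -1), Add(-121, -32)), 12), Rational(1, 2)), -80), 2) = Pow(Add(Pow(Add(Mul(3, Pow(19, -1), -153), 12), Rational(1, 2)), -80), 2) = Pow(Add(Pow(Add(Mul(3, Rational(1, 19), -153), 12), Rational(1, 2)), -80), 2) = Pow(Add(Pow(Add(Rational(-459, 19), 12), Rational(1, 2)), -80), 2) = Pow(Add(Pow(Rational(-231, 19), Rational(1, 2)), -80), 2) = Pow(Add(Mul(Rational(1, 19), I, Pow(4389, Rational(1, 2))), -80), 2) = Pow(Add(-80, Mul(Rational(1, 19), I, Pow(4389, Rational(1, 2)))), 2)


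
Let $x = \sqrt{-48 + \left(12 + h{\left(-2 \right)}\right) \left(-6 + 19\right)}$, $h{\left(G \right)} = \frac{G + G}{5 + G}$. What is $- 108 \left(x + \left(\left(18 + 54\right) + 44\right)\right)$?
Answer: $-12528 - 144 \sqrt{51} \approx -13556.0$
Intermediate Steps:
$h{\left(G \right)} = \frac{2 G}{5 + G}$
$x = \frac{4 \sqrt{51}}{3}$ ($x = \sqrt{-48 + \left(12 + 2 \left(-2\right) \frac{1}{5 - 2}\right) \left(-6 + 19\right)} = \sqrt{-48 + \left(12 + 2 \left(-2\right) \frac{1}{3}\right) 13} = \sqrt{-48 + \left(12 - \frac{4}{3}\right) 13} = \sqrt{-48 + \frac{32}{3} \cdot 13} = \sqrt{-48 + \frac{416}{3}} = \sqrt{\frac{272}{3}} = \frac{4 \sqrt{51}}{3} \approx 9.5219$)
$- 108 \left(x + \left(\left(18 + 54\right) + 44\right)\right) = - 108 \left(\frac{4 \sqrt{51}}{3} + \left(\left(18 + 54\right) + 44\right)\right) = - 108 \left(\frac{4 \sqrt{51}}{3} + \left(72 + 44\right)\right) = - 108 \left(\frac{4 \sqrt{51}}{3} + 116\right) = - 108 \left(116 + \frac{4 \sqrt{51}}{3}\right) = -12528 - 144 \sqrt{51}$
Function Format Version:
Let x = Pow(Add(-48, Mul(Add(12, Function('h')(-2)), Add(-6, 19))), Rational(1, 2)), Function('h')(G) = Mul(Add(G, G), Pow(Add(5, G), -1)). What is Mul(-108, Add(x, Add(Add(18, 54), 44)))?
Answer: Add(-12528, Mul(-144, Pow(51, Rational(1, 2)))) ≈ -13556.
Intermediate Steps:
Function('h')(G) = Mul(2, G, Pow(Add(5, G), -1)) (Function('h')(G) = Mul(Mul(2, G), Pow(Add(5, G), -1)) = Mul(2, G, Pow(Add(5, G), -1)))
x = Mul(Rational(4, 3), Pow(51, Rational(1, 2))) (x = Pow(Add(-48, Mul(Add(12, Mul(2, -2, Pow(Add(5, -2), -1))), Add(-6, 19))), Rational(1, 2)) = Pow(Add(-48, Mul(Add(12, Mul(2, -2, Pow(3, -1))), 13)), Rational(1, 2)) = Pow(Add(-48, Mul(Add(12, Mul(2, -2, Rational(1, 3))), 13)), Rational(1, 2)) = Pow(Add(-48, Mul(Add(12, Rational(-4, 3)), 13)), Rational(1, 2)) = Pow(Add(-48, Mul(Rational(32, 3), 13)), Rational(1, 2)) = Pow(Add(-48, Rational(416, 3)), Rational(1, 2)) = Pow(Rational(272, 3), Rational(1, 2)) = Mul(Rational(4, 3), Pow(51, Rational(1, 2))) ≈ 9.5219)
Mul(-108, Add(x, Add(Add(18, 54), 44))) = Mul(-108, Add(Mul(Rational(4, 3), Pow(51, Rational(1, 2))), Add(Add(18, 54), 44))) = Mul(-108, Add(Mul(Rational(4, 3), Pow(51, Rational(1, 2))), Add(72, 44))) = Mul(-108, Add(Mul(Rational(4, 3), Pow(51, Rational(1, 2))), 116)) = Mul(-108, Add(116, Mul(Rational(4, 3), Pow(51, Rational(1, 2))))) = Add(-12528, Mul(-144, Pow(51, Rational(1, 2))))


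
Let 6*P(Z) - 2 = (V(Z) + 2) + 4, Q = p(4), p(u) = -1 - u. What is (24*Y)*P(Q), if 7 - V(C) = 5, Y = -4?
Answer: -160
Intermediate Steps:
V(C) = 2 (V(C) = 7 - 1*5 = 7 - 5 = 2)
Q = -5 (Q = -1 - 1*4 = -1 - 4 = -5)
P(Z) = 5/3 (P(Z) = 1/3 + ((2 + 2) + 4)/6 = 1/3 + (4 + 4)/6 = 1/3 + (1/6)*8 = 1/3 + 4/3 = 5/3)
(24*Y)*P(Q) = (24*(-4))*(5/3) = -96*5/3 = -160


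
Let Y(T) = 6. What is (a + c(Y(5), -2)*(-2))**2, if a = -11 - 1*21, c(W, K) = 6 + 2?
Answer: 2304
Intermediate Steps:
c(W, K) = 8
a = -32 (a = -11 - 21 = -32)
(a + c(Y(5), -2)*(-2))**2 = (-32 + 8*(-2))**2 = (-32 - 16)**2 = (-48)**2 = 2304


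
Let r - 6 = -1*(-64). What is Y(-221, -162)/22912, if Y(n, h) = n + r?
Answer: -151/22912 ≈ -0.0065904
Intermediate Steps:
r = 70 (r = 6 - 1*(-64) = 6 + 64 = 70)
Y(n, h) = 70 + n (Y(n, h) = n + 70 = 70 + n)
Y(-221, -162)/22912 = (70 - 221)/22912 = -151*1/22912 = -151/22912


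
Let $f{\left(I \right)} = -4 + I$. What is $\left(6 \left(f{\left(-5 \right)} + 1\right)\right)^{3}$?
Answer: $-110592$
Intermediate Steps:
$\left(6 \left(f{\left(-5 \right)} + 1\right)\right)^{3} = \left(6 \left(\left(-4 - 5\right) + 1\right)\right)^{3} = \left(6 \left(-9 + 1\right)\right)^{3} = \left(6 \left(-8\right)\right)^{3} = \left(-48\right)^{3} = -110592$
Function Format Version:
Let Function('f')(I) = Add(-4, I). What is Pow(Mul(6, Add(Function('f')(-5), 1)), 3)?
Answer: -110592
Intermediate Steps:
Pow(Mul(6, Add(Function('f')(-5), 1)), 3) = Pow(Mul(6, Add(Add(-4, -5), 1)), 3) = Pow(Mul(6, Add(-9, 1)), 3) = Pow(Mul(6, -8), 3) = Pow(-48, 3) = -110592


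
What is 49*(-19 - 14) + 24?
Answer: -1593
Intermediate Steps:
49*(-19 - 14) + 24 = 49*(-33) + 24 = -1617 + 24 = -1593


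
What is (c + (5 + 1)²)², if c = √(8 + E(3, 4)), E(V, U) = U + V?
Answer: (36 + √15)² ≈ 1589.9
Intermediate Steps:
c = √15 (c = √(8 + (4 + 3)) = √(8 + 7) = √15 ≈ 3.8730)
(c + (5 + 1)²)² = (√15 + (5 + 1)²)² = (√15 + 6²)² = (√15 + 36)² = (36 + √15)²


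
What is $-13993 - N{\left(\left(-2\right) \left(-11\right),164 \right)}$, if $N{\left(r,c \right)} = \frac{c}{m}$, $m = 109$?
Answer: $- \frac{1525401}{109} \approx -13995.0$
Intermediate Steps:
$N{\left(r,c \right)} = \frac{c}{109}$
$-13993 - N{\left(\left(-2\right) \left(-11\right),164 \right)} = -13993 - \frac{1}{109} \cdot 164 = -13993 - \frac{164}{109} = - \frac{1525401}{109}$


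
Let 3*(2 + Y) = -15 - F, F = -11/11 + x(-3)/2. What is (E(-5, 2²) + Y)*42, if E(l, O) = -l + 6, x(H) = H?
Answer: 203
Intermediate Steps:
E(l, O) = 6 - l
F = -5/2 (F = -11/11 - 3/2 = -11*1/11 - 3*½ = -1 - 3/2 = -5/2 ≈ -2.5000)
Y = -37/6 (Y = -2 + (-15 - 1*(-5/2))/3 = -2 + (-15 + 5/2)/3 = -2 + (⅓)*(-25/2) = -2 - 25/6 = -37/6 ≈ -6.1667)
(E(-5, 2²) + Y)*42 = ((6 - 1*(-5)) - 37/6)*42 = ((6 + 5) - 37/6)*42 = (11 - 37/6)*42 = (29/6)*42 = 203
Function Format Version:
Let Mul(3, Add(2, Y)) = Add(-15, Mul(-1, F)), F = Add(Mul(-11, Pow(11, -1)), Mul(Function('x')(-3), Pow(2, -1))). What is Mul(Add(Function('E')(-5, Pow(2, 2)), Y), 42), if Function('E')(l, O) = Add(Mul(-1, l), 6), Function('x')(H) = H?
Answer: 203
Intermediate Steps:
Function('E')(l, O) = Add(6, Mul(-1, l))
F = Rational(-5, 2) (F = Add(Mul(-11, Pow(11, -1)), Mul(-3, Pow(2, -1))) = Add(Mul(-11, Rational(1, 11)), Mul(-3, Rational(1, 2))) = Add(-1, Rational(-3, 2)) = Rational(-5, 2) ≈ -2.5000)
Y = Rational(-37, 6) (Y = Add(-2, Mul(Rational(1, 3), Add(-15, Mul(-1, Rational(-5, 2))))) = Add(-2, Mul(Rational(1, 3), Add(-15, Rational(5, 2)))) = Add(-2, Mul(Rational(1, 3), Rational(-25, 2))) = Add(-2, Rational(-25, 6)) = Rational(-37, 6) ≈ -6.1667)
Mul(Add(Function('E')(-5, Pow(2, 2)), Y), 42) = Mul(Add(Add(6, Mul(-1, -5)), Rational(-37, 6)), 42) = Mul(Add(Add(6, 5), Rational(-37, 6)), 42) = Mul(Add(11, Rational(-37, 6)), 42) = Mul(Rational(29, 6), 42) = 203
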